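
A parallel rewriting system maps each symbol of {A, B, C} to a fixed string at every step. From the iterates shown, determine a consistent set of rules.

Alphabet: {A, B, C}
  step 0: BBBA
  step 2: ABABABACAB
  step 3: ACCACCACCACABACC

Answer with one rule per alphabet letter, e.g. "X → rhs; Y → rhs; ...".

A->AC, B->C, C->AB

  step 2 ⇒ step 3: ABABABACAB ⇒ AC·C·AC·C·AC·C·AC·AB·AC·C
    A ↦ AC
    B ↦ C
    C ↦ AB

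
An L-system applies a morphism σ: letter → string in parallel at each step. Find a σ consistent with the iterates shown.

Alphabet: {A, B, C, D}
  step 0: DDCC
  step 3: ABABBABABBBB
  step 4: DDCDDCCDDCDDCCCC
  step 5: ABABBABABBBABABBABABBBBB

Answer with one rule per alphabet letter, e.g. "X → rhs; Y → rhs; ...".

A->DD, B->C, C->B, D->AB

  step 4 ⇒ step 5: DDCDDCCDDCDDCCCC ⇒ AB·AB·B·AB·AB·B·B·AB·AB·B·AB·AB·B·B·B·B
    C ↦ B
    D ↦ AB
  step 3 ⇒ step 4: ABABBABABBBB ⇒ DD·C·DD·C·C·DD·C·DD·C·C·C·C
    A ↦ DD
  step 3 ⇒ step 4: ABABBABABBBB ⇒ DD·C·DD·C·C·DD·C·DD·C·C·C·C
    B ↦ C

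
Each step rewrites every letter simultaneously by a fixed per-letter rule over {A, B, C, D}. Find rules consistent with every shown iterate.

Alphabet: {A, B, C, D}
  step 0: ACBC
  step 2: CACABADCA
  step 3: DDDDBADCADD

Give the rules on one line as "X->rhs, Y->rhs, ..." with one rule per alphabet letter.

A->D, B->BA, C->D, D->CA

  step 2 ⇒ step 3: CACABADCA ⇒ D·D·D·D·BA·D·CA·D·D
    A ↦ D
    B ↦ BA
    C ↦ D
    D ↦ CA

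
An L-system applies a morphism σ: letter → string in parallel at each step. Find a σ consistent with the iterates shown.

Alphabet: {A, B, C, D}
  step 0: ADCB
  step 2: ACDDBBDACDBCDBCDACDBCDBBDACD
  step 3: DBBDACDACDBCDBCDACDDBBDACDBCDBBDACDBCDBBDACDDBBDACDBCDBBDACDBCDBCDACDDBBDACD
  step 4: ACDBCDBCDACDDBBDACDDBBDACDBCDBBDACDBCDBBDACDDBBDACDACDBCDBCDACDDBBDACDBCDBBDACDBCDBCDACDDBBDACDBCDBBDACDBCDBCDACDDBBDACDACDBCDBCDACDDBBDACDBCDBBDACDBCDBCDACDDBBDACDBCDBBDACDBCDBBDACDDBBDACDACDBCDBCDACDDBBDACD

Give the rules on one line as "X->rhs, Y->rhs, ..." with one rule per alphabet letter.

A->D, B->BCD, C->BBD, D->ACD

  step 3 ⇒ step 4: DBBDACDACDBCDBCDACDDBBDACDBCDBBDACDBCDBBDACDDBBDACDBCDBBDACDBCDBCDACDDBBDACD ⇒ ACD·BCD·BCD·ACD·D·BBD·ACD·D·BBD·ACD·BCD·BBD·ACD·BCD·BBD·ACD·D·BBD·ACD·ACD·BCD·BCD·ACD·D·BBD·ACD·BCD·BBD·ACD·BCD·BCD·ACD·D·BBD·ACD·BCD·BBD·ACD·BCD·BCD·ACD·D·BBD·ACD·ACD·BCD·BCD·ACD·D·BBD·ACD·BCD·BBD·ACD·BCD·BCD·ACD·D·BBD·ACD·BCD·BBD·ACD·BCD·BBD·ACD·D·BBD·ACD·ACD·BCD·BCD·ACD·D·BBD·ACD
    A ↦ D
    B ↦ BCD
    C ↦ BBD
    D ↦ ACD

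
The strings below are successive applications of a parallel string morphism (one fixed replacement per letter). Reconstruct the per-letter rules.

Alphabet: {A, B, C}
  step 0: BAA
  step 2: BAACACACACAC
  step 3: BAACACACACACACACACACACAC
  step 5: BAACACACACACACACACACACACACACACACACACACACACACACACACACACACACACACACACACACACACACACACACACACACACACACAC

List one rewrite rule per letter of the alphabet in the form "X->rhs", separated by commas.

A->AC, B->BA, C->AC

  step 2 ⇒ step 3: BAACACACACAC ⇒ BA·AC·AC·AC·AC·AC·AC·AC·AC·AC·AC·AC
    A ↦ AC
    B ↦ BA
    C ↦ AC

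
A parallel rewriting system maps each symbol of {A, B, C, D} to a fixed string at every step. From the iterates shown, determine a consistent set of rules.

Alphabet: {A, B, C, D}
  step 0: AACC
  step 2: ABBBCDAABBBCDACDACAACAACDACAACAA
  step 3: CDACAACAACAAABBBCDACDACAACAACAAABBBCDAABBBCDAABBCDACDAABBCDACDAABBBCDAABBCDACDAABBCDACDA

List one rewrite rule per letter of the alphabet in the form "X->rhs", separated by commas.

  step 2 ⇒ step 3: ABBBCDAABBBCDACDACAACAACDACAACAA ⇒ CDA·CAA·CAA·CAA·ABB·B·CDA·CDA·CAA·CAA·CAA·ABB·B·CDA·ABB·B·CDA·ABB·CDA·CDA·ABB·CDA·CDA·ABB·B·CDA·ABB·CDA·CDA·ABB·CDA·CDA
    A ↦ CDA
    B ↦ CAA
    C ↦ ABB
    D ↦ B

A->CDA, B->CAA, C->ABB, D->B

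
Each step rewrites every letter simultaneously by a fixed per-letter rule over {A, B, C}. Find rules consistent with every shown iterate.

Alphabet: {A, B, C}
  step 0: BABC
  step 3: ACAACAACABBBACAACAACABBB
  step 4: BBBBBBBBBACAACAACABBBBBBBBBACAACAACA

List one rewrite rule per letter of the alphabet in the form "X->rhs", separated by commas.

  step 3 ⇒ step 4: ACAACAACABBBACAACAACABBB ⇒ B·B·B·B·B·B·B·B·B·ACA·ACA·ACA·B·B·B·B·B·B·B·B·B·ACA·ACA·ACA
    A ↦ B
    B ↦ ACA
    C ↦ B

A->B, B->ACA, C->B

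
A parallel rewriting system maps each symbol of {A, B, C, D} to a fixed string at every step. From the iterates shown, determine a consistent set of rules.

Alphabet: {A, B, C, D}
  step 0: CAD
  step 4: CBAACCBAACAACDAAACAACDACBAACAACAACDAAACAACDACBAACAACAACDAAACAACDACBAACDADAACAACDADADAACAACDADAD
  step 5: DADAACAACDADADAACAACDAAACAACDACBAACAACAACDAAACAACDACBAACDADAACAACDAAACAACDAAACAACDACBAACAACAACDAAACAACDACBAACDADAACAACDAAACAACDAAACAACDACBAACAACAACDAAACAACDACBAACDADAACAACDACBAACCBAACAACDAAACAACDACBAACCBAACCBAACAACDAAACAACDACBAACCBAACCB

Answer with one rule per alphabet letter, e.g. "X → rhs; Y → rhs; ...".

  step 4 ⇒ step 5: CBAACCBAACAACDAAACAACDACBAACAACAACDAAACAACDACBAACAACAACDAAACAACDACBAACDADAACAACDADADAACAACDADAD ⇒ DA·D·AAC·AAC·DA·DA·D·AAC·AAC·DA·AAC·AAC·DA·CB·AAC·AAC·AAC·DA·AAC·AAC·DA·CB·AAC·DA·D·AAC·AAC·DA·AAC·AAC·DA·AAC·AAC·DA·CB·AAC·AAC·AAC·DA·AAC·AAC·DA·CB·AAC·DA·D·AAC·AAC·DA·AAC·AAC·DA·AAC·AAC·DA·CB·AAC·AAC·AAC·DA·AAC·AAC·DA·CB·AAC·DA·D·AAC·AAC·DA·CB·AAC·CB·AAC·AAC·DA·AAC·AAC·DA·CB·AAC·CB·AAC·CB·AAC·AAC·DA·AAC·AAC·DA·CB·AAC·CB·AAC·CB
    A ↦ AAC
    B ↦ D
    C ↦ DA
    D ↦ CB

A->AAC, B->D, C->DA, D->CB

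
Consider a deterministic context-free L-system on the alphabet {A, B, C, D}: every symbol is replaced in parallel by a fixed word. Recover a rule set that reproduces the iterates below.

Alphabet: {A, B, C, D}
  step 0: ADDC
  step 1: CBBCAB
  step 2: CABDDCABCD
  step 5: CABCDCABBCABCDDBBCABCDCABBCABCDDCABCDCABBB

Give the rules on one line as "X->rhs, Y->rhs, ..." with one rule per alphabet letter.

  step 1 ⇒ step 2: CBBCAB ⇒ CAB·D·D·CAB·C·D
    A ↦ C
    B ↦ D
    C ↦ CAB
  step 0 ⇒ step 1: ADDC ⇒ C·B·B·CAB
    D ↦ B

A->C, B->D, C->CAB, D->B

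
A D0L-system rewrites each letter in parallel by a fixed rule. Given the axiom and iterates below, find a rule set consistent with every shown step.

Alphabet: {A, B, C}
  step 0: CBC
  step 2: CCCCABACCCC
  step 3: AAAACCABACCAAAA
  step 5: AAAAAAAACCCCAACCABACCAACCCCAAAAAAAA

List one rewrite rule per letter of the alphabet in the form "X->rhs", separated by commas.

  step 2 ⇒ step 3: CCCCABACCCC ⇒ A·A·A·A·CC·ABA·CC·A·A·A·A
    A ↦ CC
    B ↦ ABA
    C ↦ A

A->CC, B->ABA, C->A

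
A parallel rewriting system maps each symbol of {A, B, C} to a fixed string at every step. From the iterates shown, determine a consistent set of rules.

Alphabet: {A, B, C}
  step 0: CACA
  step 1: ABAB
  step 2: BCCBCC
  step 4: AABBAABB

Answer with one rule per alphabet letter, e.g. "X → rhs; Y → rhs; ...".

A->B, B->CC, C->A

  step 1 ⇒ step 2: ABAB ⇒ B·CC·B·CC
    A ↦ B
    B ↦ CC
  step 0 ⇒ step 1: CACA ⇒ A·B·A·B
    C ↦ A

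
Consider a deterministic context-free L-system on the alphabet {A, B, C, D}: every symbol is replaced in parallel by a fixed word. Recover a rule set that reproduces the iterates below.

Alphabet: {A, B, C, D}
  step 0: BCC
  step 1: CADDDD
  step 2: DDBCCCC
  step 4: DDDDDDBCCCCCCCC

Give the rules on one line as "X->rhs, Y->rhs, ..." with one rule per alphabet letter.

  step 1 ⇒ step 2: CADDDD ⇒ DD·B·C·C·C·C
    A ↦ B
    C ↦ DD
    D ↦ C
  step 0 ⇒ step 1: BCC ⇒ CA·DD·DD
    B ↦ CA

A->B, B->CA, C->DD, D->C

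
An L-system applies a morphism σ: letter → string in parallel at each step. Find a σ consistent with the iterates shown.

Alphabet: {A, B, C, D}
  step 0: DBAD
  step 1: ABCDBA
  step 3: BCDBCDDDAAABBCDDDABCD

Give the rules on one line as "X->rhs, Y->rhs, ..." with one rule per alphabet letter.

A->B, B->BCD, C->DD, D->A

  step 0 ⇒ step 1: DBAD ⇒ A·BCD·B·A
    A ↦ B
    B ↦ BCD
    D ↦ A
    C ↦ DD  (constrained at step 1)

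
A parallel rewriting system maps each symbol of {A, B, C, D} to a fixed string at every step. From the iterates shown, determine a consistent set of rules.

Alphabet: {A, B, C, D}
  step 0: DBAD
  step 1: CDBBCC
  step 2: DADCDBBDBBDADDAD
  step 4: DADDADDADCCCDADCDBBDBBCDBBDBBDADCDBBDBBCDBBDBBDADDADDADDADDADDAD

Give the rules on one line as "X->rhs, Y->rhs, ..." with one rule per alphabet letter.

  step 1 ⇒ step 2: CDBBCC ⇒ DAD·C·DBB·DBB·DAD·DAD
    B ↦ DBB
    C ↦ DAD
    D ↦ C
  step 0 ⇒ step 1: DBAD ⇒ C·DBB·C·C
    A ↦ C

A->C, B->DBB, C->DAD, D->C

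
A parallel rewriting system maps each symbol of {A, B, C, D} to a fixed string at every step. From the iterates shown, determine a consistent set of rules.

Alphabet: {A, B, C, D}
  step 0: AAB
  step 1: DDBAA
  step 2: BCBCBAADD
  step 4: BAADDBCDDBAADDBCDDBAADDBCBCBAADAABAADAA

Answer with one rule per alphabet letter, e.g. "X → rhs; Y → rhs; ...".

A->D, B->BAA, C->DAA, D->BC

  step 1 ⇒ step 2: DDBAA ⇒ BC·BC·BAA·D·D
    A ↦ D
    B ↦ BAA
    D ↦ BC
    C ↦ DAA  (constrained at step 2)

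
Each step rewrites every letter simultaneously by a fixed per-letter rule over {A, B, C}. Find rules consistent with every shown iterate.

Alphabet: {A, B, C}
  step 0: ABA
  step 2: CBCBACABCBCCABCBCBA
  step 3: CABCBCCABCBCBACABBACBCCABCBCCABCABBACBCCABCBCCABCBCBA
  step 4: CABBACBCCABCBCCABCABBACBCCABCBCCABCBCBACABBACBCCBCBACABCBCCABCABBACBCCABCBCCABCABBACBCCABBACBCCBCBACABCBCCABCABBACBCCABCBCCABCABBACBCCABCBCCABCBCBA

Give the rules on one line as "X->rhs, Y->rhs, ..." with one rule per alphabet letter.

A->BA, B->CBC, C->CAB

  step 3 ⇒ step 4: CABCBCCABCBCBACABBACBCCABCBCCABCABBACBCCABCBCCABCBCBA ⇒ CAB·BA·CBC·CAB·CBC·CAB·CAB·BA·CBC·CAB·CBC·CAB·CBC·BA·CAB·BA·CBC·CBC·BA·CAB·CBC·CAB·CAB·BA·CBC·CAB·CBC·CAB·CAB·BA·CBC·CAB·BA·CBC·CBC·BA·CAB·CBC·CAB·CAB·BA·CBC·CAB·CBC·CAB·CAB·BA·CBC·CAB·CBC·CAB·CBC·BA
    A ↦ BA
    B ↦ CBC
    C ↦ CAB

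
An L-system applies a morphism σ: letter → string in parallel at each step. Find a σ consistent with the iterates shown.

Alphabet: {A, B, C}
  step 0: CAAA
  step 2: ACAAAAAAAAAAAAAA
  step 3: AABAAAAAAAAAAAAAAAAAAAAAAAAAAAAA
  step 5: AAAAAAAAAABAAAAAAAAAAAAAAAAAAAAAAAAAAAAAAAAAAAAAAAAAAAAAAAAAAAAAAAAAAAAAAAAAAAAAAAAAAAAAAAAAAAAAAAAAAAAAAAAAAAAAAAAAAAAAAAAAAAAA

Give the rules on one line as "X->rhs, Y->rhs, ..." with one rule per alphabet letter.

A->AA, B->AC, C->BA

  step 2 ⇒ step 3: ACAAAAAAAAAAAAAA ⇒ AA·BA·AA·AA·AA·AA·AA·AA·AA·AA·AA·AA·AA·AA·AA·AA
    A ↦ AA
    C ↦ BA
    B ↦ AC  (constrained at step 3)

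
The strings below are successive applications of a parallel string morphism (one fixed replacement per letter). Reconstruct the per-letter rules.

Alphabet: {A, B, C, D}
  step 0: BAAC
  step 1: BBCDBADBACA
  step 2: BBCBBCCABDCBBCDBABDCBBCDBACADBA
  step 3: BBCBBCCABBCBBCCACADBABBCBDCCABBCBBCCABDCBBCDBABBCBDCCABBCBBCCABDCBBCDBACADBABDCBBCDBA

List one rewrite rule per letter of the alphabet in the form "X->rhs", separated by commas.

A->DBA, B->BBC, C->CA, D->BDC

  step 2 ⇒ step 3: BBCBBCCABDCBBCDBABDCBBCDBACADBA ⇒ BBC·BBC·CA·BBC·BBC·CA·CA·DBA·BBC·BDC·CA·BBC·BBC·CA·BDC·BBC·DBA·BBC·BDC·CA·BBC·BBC·CA·BDC·BBC·DBA·CA·DBA·BDC·BBC·DBA
    A ↦ DBA
    B ↦ BBC
    C ↦ CA
    D ↦ BDC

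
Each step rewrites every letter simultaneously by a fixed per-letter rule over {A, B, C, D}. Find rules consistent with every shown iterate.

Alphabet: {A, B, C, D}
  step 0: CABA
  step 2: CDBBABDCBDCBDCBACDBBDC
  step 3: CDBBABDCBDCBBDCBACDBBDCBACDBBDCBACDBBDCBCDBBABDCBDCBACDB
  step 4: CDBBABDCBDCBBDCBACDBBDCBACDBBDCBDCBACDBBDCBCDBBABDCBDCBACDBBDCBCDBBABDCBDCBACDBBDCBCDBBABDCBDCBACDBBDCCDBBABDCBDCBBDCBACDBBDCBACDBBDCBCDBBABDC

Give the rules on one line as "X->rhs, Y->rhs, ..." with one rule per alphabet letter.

A->B, B->BDC, C->CDB, D->BA

  step 3 ⇒ step 4: CDBBABDCBDCBBDCBACDBBDCBACDBBDCBACDBBDCBCDBBABDCBDCBACDB ⇒ CDB·BA·BDC·BDC·B·BDC·BA·CDB·BDC·BA·CDB·BDC·BDC·BA·CDB·BDC·B·CDB·BA·BDC·BDC·BA·CDB·BDC·B·CDB·BA·BDC·BDC·BA·CDB·BDC·B·CDB·BA·BDC·BDC·BA·CDB·BDC·CDB·BA·BDC·BDC·B·BDC·BA·CDB·BDC·BA·CDB·BDC·B·CDB·BA·BDC
    A ↦ B
    B ↦ BDC
    C ↦ CDB
    D ↦ BA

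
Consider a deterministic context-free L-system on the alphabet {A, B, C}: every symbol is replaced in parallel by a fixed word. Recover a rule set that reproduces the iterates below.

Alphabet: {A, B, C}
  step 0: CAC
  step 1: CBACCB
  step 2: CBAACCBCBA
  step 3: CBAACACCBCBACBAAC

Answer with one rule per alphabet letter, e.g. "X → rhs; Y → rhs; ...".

  step 2 ⇒ step 3: CBAACCBCBA ⇒ CB·A·AC·AC·CB·CB·A·CB·A·AC
    A ↦ AC
    B ↦ A
    C ↦ CB

A->AC, B->A, C->CB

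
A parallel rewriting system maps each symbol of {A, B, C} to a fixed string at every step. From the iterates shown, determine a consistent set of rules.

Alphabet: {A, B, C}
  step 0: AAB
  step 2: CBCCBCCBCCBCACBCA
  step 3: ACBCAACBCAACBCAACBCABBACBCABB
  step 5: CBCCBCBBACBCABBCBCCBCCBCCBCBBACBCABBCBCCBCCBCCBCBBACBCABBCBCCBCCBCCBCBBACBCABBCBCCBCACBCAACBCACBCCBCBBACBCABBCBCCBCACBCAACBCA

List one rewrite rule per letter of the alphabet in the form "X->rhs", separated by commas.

  step 2 ⇒ step 3: CBCCBCCBCCBCACBCA ⇒ A·CBC·A·A·CBC·A·A·CBC·A·A·CBC·A·BB·A·CBC·A·BB
    A ↦ BB
    B ↦ CBC
    C ↦ A

A->BB, B->CBC, C->A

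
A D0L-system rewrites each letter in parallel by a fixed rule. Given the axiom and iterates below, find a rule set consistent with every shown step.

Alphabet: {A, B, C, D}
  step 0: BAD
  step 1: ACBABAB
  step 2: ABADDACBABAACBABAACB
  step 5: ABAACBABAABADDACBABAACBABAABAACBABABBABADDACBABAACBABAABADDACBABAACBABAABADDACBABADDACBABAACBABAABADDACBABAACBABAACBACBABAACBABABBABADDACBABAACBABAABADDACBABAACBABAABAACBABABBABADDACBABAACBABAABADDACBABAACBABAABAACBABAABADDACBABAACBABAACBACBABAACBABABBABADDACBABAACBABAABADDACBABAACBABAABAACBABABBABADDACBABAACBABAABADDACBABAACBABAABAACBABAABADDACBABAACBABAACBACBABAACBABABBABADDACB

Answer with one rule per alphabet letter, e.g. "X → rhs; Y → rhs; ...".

  step 1 ⇒ step 2: ACBABAB ⇒ ABA·DD·ACB·ABA·ACB·ABA·ACB
    A ↦ ABA
    B ↦ ACB
    C ↦ DD
  step 0 ⇒ step 1: BAD ⇒ ACB·ABA·B
    D ↦ B

A->ABA, B->ACB, C->DD, D->B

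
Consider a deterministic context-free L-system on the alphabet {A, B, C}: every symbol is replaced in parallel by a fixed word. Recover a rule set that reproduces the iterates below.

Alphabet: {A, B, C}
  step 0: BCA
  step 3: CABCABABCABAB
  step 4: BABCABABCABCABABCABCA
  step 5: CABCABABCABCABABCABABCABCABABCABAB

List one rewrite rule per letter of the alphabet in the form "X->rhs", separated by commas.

  step 4 ⇒ step 5: BABCABABCABCABABCABCA ⇒ CA·B·CA·BA·B·CA·B·CA·BA·B·CA·BA·B·CA·B·CA·BA·B·CA·BA·B
    A ↦ B
    B ↦ CA
    C ↦ BA

A->B, B->CA, C->BA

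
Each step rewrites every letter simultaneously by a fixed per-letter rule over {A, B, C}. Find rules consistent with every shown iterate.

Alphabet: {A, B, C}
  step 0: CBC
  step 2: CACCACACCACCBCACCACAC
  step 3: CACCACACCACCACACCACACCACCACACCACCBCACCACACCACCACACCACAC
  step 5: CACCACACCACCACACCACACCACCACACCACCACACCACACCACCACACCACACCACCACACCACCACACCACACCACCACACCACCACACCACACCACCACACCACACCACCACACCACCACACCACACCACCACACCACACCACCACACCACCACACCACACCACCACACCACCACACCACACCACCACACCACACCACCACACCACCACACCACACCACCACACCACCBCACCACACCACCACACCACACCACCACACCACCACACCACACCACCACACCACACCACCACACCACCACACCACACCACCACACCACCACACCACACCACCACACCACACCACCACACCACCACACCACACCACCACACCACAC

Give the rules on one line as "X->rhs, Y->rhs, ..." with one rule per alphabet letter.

A->CA, B->CB, C->CAC

  step 2 ⇒ step 3: CACCACACCACCBCACCACAC ⇒ CAC·CA·CAC·CAC·CA·CAC·CA·CAC·CAC·CA·CAC·CAC·CB·CAC·CA·CAC·CAC·CA·CAC·CA·CAC
    A ↦ CA
    B ↦ CB
    C ↦ CAC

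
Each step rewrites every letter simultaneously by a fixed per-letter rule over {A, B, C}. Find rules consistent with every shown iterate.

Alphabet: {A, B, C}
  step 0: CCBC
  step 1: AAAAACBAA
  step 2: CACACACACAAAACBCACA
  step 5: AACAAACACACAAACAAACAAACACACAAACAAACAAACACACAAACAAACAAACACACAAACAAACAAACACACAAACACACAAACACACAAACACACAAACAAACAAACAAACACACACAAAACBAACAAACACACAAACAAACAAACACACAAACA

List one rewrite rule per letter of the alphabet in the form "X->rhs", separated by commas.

  step 1 ⇒ step 2: AAAAACBAA ⇒ CA·CA·CA·CA·CA·AA·ACB·CA·CA
    A ↦ CA
    B ↦ ACB
    C ↦ AA

A->CA, B->ACB, C->AA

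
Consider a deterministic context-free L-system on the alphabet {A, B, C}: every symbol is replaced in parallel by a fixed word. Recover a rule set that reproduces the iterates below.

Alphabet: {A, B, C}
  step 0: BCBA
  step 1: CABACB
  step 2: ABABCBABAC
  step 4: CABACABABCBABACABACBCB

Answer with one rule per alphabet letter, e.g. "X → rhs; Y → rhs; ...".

A->B, B->C, C->ABA

  step 1 ⇒ step 2: CABACB ⇒ ABA·B·C·B·ABA·C
    A ↦ B
    B ↦ C
    C ↦ ABA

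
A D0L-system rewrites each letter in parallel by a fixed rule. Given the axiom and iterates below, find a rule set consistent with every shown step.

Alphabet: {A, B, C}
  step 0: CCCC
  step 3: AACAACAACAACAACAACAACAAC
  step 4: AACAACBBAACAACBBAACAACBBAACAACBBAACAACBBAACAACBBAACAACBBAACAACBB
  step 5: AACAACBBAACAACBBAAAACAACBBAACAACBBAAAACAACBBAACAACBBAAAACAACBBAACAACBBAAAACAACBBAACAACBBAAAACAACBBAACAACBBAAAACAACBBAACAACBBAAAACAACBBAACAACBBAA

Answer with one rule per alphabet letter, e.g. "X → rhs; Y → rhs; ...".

  step 4 ⇒ step 5: AACAACBBAACAACBBAACAACBBAACAACBBAACAACBBAACAACBBAACAACBBAACAACBB ⇒ AAC·AAC·BB·AAC·AAC·BB·A·A·AAC·AAC·BB·AAC·AAC·BB·A·A·AAC·AAC·BB·AAC·AAC·BB·A·A·AAC·AAC·BB·AAC·AAC·BB·A·A·AAC·AAC·BB·AAC·AAC·BB·A·A·AAC·AAC·BB·AAC·AAC·BB·A·A·AAC·AAC·BB·AAC·AAC·BB·A·A·AAC·AAC·BB·AAC·AAC·BB·A·A
    A ↦ AAC
    B ↦ A
    C ↦ BB

A->AAC, B->A, C->BB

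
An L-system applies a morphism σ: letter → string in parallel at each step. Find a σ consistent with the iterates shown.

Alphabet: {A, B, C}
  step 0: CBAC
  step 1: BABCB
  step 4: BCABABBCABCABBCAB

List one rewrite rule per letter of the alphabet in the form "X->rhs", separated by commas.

  step 0 ⇒ step 1: CBAC ⇒ B·AB·C·B
    A ↦ C
    B ↦ AB
    C ↦ B

A->C, B->AB, C->B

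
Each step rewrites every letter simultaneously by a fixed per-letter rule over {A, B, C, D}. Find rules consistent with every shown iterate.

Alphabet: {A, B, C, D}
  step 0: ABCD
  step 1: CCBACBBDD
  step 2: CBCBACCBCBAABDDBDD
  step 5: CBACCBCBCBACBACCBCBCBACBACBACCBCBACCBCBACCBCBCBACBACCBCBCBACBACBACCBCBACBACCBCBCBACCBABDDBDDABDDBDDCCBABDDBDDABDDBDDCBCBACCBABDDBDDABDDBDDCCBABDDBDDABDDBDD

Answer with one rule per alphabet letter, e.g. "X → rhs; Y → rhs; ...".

  step 1 ⇒ step 2: CCBACBBDD ⇒ CB·CB·A·CCB·CB·A·A·BDD·BDD
    A ↦ CCB
    B ↦ A
    C ↦ CB
    D ↦ BDD

A->CCB, B->A, C->CB, D->BDD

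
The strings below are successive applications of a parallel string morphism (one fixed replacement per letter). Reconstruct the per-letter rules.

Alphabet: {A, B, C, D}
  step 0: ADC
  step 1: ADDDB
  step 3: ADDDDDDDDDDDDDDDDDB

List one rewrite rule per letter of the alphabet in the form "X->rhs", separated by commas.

  step 0 ⇒ step 1: ADC ⇒ AD·DD·B
    A ↦ AD
    C ↦ B
    D ↦ DD
    B ↦ DC  (constrained at step 1)

A->AD, B->DC, C->B, D->DD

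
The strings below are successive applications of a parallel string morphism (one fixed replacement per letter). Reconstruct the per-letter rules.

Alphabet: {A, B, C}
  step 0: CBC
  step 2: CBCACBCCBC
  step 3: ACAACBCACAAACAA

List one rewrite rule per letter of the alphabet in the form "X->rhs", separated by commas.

A->CBC, B->CA, C->A

  step 2 ⇒ step 3: CBCACBCCBC ⇒ A·CA·A·CBC·A·CA·A·A·CA·A
    A ↦ CBC
    B ↦ CA
    C ↦ A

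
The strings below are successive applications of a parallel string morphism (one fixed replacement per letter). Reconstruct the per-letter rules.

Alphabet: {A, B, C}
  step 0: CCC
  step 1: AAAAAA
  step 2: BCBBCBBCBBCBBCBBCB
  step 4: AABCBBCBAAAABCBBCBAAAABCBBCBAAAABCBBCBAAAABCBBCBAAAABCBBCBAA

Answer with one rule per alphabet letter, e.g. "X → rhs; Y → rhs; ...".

  step 1 ⇒ step 2: AAAAAA ⇒ BCB·BCB·BCB·BCB·BCB·BCB
    A ↦ BCB
    B ↦ C  (constrained at step 2)
  step 0 ⇒ step 1: CCC ⇒ AA·AA·AA
    C ↦ AA

A->BCB, B->C, C->AA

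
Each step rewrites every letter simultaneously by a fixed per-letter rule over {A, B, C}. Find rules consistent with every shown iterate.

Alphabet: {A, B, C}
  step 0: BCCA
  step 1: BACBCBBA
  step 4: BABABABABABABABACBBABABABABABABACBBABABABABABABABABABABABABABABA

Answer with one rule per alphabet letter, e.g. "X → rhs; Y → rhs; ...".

A->BA, B->BA, C->CB

  step 0 ⇒ step 1: BCCA ⇒ BA·CB·CB·BA
    A ↦ BA
    B ↦ BA
    C ↦ CB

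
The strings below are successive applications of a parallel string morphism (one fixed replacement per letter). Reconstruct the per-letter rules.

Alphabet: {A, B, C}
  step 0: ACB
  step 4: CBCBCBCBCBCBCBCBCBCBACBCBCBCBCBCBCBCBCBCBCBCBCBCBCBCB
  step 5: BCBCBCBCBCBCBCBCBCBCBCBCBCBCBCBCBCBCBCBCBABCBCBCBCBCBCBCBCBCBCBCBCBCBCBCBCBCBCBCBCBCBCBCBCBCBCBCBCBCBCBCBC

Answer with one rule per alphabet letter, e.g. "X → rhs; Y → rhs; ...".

  step 4 ⇒ step 5: CBCBCBCBCBCBCBCBCBCBACBCBCBCBCBCBCBCBCBCBCBCBCBCBCBCB ⇒ B·CBC·B·CBC·B·CBC·B·CBC·B·CBC·B·CBC·B·CBC·B·CBC·B·CBC·B·CBC·BA·B·CBC·B·CBC·B·CBC·B·CBC·B·CBC·B·CBC·B·CBC·B·CBC·B·CBC·B·CBC·B·CBC·B·CBC·B·CBC·B·CBC·B·CBC·B·CBC
    A ↦ BA
    B ↦ CBC
    C ↦ B

A->BA, B->CBC, C->B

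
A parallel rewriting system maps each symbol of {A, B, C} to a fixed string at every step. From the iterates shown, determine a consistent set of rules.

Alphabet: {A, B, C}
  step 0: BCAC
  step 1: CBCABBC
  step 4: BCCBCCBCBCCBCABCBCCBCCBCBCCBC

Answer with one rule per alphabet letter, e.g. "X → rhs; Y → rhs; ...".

A->AB, B->C, C->BC

  step 0 ⇒ step 1: BCAC ⇒ C·BC·AB·BC
    A ↦ AB
    B ↦ C
    C ↦ BC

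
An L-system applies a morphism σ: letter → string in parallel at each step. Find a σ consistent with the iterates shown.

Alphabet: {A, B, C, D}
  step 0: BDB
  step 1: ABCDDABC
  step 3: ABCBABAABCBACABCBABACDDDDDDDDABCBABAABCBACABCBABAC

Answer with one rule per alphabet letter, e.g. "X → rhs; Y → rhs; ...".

A->BA, B->ABC, C->BAC, D->DD

  step 0 ⇒ step 1: BDB ⇒ ABC·DD·ABC
    B ↦ ABC
    D ↦ DD
    A ↦ BA  (constrained at step 1)
    C ↦ BAC  (constrained at step 1)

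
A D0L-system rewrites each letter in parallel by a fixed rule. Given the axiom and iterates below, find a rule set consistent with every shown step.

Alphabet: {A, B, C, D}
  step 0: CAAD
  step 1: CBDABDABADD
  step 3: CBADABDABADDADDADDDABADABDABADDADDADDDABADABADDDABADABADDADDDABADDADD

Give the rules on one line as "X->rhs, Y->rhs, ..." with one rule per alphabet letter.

  step 0 ⇒ step 1: CAAD ⇒ CB·DAB·DAB·ADD
    A ↦ DAB
    C ↦ CB
    D ↦ ADD
    B ↦ A  (constrained at step 1)

A->DAB, B->A, C->CB, D->ADD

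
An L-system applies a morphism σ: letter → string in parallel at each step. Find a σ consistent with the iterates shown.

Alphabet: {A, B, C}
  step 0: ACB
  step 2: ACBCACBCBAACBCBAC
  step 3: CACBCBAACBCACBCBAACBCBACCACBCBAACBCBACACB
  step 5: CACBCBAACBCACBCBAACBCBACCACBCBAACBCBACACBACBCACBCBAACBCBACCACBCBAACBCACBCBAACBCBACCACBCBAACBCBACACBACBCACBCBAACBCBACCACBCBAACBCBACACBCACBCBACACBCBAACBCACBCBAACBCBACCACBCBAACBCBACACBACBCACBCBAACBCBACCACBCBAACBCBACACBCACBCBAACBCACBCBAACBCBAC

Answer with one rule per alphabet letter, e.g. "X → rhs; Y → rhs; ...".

A->C, B->CBA, C->ACB

  step 2 ⇒ step 3: ACBCACBCBAACBCBAC ⇒ C·ACB·CBA·ACB·C·ACB·CBA·ACB·CBA·C·C·ACB·CBA·ACB·CBA·C·ACB
    A ↦ C
    B ↦ CBA
    C ↦ ACB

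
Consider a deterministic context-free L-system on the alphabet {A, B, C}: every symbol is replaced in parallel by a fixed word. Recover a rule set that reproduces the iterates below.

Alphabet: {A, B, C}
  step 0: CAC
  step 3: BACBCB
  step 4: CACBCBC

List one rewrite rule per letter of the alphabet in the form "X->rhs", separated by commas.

  step 3 ⇒ step 4: BACBCB ⇒ C·AC·B·C·B·C
    A ↦ AC
    B ↦ C
    C ↦ B

A->AC, B->C, C->B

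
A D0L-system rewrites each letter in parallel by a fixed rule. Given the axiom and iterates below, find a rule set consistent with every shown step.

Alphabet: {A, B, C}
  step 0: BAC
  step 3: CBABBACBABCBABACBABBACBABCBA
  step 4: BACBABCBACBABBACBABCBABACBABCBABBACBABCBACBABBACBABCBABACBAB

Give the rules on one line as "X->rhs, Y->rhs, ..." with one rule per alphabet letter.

  step 3 ⇒ step 4: CBABBACBABCBABACBABBACBABCBA ⇒ BA·CBA·B·CBA·CBA·B·BA·CBA·B·CBA·BA·CBA·B·CBA·B·BA·CBA·B·CBA·CBA·B·BA·CBA·B·CBA·BA·CBA·B
    A ↦ B
    B ↦ CBA
    C ↦ BA

A->B, B->CBA, C->BA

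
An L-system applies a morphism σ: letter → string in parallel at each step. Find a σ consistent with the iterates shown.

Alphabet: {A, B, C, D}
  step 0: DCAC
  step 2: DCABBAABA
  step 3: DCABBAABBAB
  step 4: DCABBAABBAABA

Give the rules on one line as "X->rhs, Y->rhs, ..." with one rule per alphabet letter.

  step 3 ⇒ step 4: DCABBAABBAB ⇒ DC·AB·B·A·A·B·B·A·A·B·A
    A ↦ B
    B ↦ A
    C ↦ AB
    D ↦ DC

A->B, B->A, C->AB, D->DC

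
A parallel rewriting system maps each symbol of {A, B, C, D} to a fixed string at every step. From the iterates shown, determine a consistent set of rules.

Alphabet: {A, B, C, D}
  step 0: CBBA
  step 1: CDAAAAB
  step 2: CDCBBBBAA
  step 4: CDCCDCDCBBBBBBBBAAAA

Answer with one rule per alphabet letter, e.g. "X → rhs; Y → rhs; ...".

A->B, B->AA, C->CD, D->C

  step 1 ⇒ step 2: CDAAAAB ⇒ CD·C·B·B·B·B·AA
    A ↦ B
    B ↦ AA
    C ↦ CD
    D ↦ C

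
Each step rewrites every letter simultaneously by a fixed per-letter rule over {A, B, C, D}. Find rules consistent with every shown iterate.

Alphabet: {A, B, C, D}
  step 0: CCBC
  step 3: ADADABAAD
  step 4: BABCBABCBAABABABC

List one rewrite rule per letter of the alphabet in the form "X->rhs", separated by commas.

  step 3 ⇒ step 4: ADADABAAD ⇒ BA·BC·BA·BC·BA·A·BA·BA·BC
    A ↦ BA
    B ↦ A
    D ↦ BC
    C ↦ D  (constrained at step 0)

A->BA, B->A, C->D, D->BC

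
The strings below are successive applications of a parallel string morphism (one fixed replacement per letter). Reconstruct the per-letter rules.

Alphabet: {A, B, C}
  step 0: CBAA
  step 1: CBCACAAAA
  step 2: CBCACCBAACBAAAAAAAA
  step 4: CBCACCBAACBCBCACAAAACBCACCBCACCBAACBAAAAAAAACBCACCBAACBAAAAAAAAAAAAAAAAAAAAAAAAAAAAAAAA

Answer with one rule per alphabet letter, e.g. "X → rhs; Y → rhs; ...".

  step 1 ⇒ step 2: CBCACAAAA ⇒ CB·CAC·CB·AA·CB·AA·AA·AA·AA
    A ↦ AA
    B ↦ CAC
    C ↦ CB

A->AA, B->CAC, C->CB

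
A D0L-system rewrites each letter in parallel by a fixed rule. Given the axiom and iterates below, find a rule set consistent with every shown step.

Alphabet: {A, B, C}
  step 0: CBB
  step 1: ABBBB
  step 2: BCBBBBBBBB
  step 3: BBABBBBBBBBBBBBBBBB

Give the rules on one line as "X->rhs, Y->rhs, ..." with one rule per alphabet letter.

A->BC, B->BB, C->A

  step 2 ⇒ step 3: BCBBBBBBBB ⇒ BB·A·BB·BB·BB·BB·BB·BB·BB·BB
    B ↦ BB
    C ↦ A
  step 1 ⇒ step 2: ABBBB ⇒ BC·BB·BB·BB·BB
    A ↦ BC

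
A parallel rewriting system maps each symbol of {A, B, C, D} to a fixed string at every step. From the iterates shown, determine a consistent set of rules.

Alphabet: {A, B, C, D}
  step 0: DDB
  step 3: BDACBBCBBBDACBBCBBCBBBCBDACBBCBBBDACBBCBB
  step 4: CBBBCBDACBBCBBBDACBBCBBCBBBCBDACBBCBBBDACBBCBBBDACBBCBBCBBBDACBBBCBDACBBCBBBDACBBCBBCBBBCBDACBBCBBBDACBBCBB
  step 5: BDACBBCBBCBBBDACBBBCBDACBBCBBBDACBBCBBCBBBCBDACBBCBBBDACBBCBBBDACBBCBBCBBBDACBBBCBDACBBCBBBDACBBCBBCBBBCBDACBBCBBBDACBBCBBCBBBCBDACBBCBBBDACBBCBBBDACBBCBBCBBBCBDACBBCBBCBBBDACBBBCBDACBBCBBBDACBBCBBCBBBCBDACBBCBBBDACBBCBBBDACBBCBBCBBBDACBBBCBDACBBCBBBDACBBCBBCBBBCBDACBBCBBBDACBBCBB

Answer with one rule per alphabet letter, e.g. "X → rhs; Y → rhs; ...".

A->C, B->CBB, C->BDA, D->B

  step 4 ⇒ step 5: CBBBCBDACBBCBBBDACBBCBBCBBBCBDACBBCBBBDACBBCBBBDACBBCBBCBBBDACBBBCBDACBBCBBBDACBBCBBCBBBCBDACBBCBBBDACBBCBB ⇒ BDA·CBB·CBB·CBB·BDA·CBB·B·C·BDA·CBB·CBB·BDA·CBB·CBB·CBB·B·C·BDA·CBB·CBB·BDA·CBB·CBB·BDA·CBB·CBB·CBB·BDA·CBB·B·C·BDA·CBB·CBB·BDA·CBB·CBB·CBB·B·C·BDA·CBB·CBB·BDA·CBB·CBB·CBB·B·C·BDA·CBB·CBB·BDA·CBB·CBB·BDA·CBB·CBB·CBB·B·C·BDA·CBB·CBB·CBB·BDA·CBB·B·C·BDA·CBB·CBB·BDA·CBB·CBB·CBB·B·C·BDA·CBB·CBB·BDA·CBB·CBB·BDA·CBB·CBB·CBB·BDA·CBB·B·C·BDA·CBB·CBB·BDA·CBB·CBB·CBB·B·C·BDA·CBB·CBB·BDA·CBB·CBB
    A ↦ C
    B ↦ CBB
    C ↦ BDA
    D ↦ B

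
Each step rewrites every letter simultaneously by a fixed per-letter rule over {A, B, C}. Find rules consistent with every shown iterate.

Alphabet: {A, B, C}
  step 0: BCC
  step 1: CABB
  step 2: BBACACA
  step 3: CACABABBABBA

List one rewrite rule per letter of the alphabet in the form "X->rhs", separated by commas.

  step 2 ⇒ step 3: BBACACA ⇒ CA·CA·BA·B·BA·B·BA
    A ↦ BA
    B ↦ CA
    C ↦ B

A->BA, B->CA, C->B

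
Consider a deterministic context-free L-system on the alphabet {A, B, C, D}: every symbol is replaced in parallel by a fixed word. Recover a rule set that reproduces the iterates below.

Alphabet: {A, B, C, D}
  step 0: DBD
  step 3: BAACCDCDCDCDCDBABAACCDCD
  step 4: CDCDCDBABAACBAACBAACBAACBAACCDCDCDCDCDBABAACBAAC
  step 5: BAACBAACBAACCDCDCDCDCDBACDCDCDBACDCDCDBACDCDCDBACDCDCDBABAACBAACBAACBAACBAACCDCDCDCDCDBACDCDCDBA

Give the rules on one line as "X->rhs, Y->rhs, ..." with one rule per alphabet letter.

A->CD, B->CD, C->BA, D->AC

  step 4 ⇒ step 5: CDCDCDBABAACBAACBAACBAACBAACCDCDCDCDCDBABAACBAAC ⇒ BA·AC·BA·AC·BA·AC·CD·CD·CD·CD·CD·BA·CD·CD·CD·BA·CD·CD·CD·BA·CD·CD·CD·BA·CD·CD·CD·BA·BA·AC·BA·AC·BA·AC·BA·AC·BA·AC·CD·CD·CD·CD·CD·BA·CD·CD·CD·BA
    A ↦ CD
    B ↦ CD
    C ↦ BA
    D ↦ AC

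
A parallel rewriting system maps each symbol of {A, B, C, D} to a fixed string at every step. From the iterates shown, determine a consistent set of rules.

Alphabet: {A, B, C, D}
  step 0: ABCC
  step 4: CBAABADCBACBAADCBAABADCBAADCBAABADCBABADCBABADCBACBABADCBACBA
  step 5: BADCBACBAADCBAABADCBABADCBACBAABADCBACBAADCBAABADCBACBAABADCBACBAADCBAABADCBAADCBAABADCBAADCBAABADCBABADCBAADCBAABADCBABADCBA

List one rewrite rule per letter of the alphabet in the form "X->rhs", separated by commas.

A->CBA, B->AD, C->B, D->A

  step 4 ⇒ step 5: CBAABADCBACBAADCBAABADCBAADCBAABADCBABADCBABADCBACBABADCBACBA ⇒ B·AD·CBA·CBA·AD·CBA·A·B·AD·CBA·B·AD·CBA·CBA·A·B·AD·CBA·CBA·AD·CBA·A·B·AD·CBA·CBA·A·B·AD·CBA·CBA·AD·CBA·A·B·AD·CBA·AD·CBA·A·B·AD·CBA·AD·CBA·A·B·AD·CBA·B·AD·CBA·AD·CBA·A·B·AD·CBA·B·AD·CBA
    A ↦ CBA
    B ↦ AD
    C ↦ B
    D ↦ A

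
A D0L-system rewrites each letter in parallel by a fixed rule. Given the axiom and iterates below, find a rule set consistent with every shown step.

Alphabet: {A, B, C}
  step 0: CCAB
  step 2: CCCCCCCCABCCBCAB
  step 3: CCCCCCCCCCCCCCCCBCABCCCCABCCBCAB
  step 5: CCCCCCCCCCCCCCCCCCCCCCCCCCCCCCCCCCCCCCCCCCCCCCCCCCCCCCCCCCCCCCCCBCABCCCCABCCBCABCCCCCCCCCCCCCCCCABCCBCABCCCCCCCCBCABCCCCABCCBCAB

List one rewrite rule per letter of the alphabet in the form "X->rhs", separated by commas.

  step 2 ⇒ step 3: CCCCCCCCABCCBCAB ⇒ CC·CC·CC·CC·CC·CC·CC·CC·BC·AB·CC·CC·AB·CC·BC·AB
    A ↦ BC
    B ↦ AB
    C ↦ CC

A->BC, B->AB, C->CC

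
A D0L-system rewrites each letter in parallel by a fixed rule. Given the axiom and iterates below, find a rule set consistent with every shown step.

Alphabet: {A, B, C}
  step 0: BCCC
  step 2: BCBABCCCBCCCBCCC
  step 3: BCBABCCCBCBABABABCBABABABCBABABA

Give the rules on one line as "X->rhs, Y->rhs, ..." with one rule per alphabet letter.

A->CC, B->BC, C->BA

  step 2 ⇒ step 3: BCBABCCCBCCCBCCC ⇒ BC·BA·BC·CC·BC·BA·BA·BA·BC·BA·BA·BA·BC·BA·BA·BA
    A ↦ CC
    B ↦ BC
    C ↦ BA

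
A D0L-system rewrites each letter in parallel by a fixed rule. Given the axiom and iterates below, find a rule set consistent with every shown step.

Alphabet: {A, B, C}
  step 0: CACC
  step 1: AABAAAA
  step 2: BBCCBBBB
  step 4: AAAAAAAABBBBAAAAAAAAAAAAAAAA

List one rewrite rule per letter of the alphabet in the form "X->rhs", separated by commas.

  step 1 ⇒ step 2: AABAAAA ⇒ B·B·CC·B·B·B·B
    A ↦ B
    B ↦ CC
  step 0 ⇒ step 1: CACC ⇒ AA·B·AA·AA
    C ↦ AA

A->B, B->CC, C->AA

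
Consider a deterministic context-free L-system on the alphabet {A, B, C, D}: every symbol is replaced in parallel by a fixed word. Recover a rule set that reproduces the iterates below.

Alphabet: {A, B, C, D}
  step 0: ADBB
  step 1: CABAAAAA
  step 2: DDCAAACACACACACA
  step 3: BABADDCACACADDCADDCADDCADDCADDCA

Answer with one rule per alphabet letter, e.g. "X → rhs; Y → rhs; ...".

A->CA, B->AA, C->DD, D->BA

  step 2 ⇒ step 3: DDCAAACACACACACA ⇒ BA·BA·DD·CA·CA·CA·DD·CA·DD·CA·DD·CA·DD·CA·DD·CA
    A ↦ CA
    C ↦ DD
    D ↦ BA
  step 0 ⇒ step 1: ADBB ⇒ CA·BA·AA·AA
    B ↦ AA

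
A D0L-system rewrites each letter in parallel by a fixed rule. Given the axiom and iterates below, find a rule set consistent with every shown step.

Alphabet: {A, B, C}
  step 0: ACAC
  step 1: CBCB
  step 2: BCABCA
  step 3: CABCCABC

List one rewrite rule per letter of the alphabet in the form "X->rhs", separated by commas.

A->C, B->CA, C->B

  step 2 ⇒ step 3: BCABCA ⇒ CA·B·C·CA·B·C
    A ↦ C
    B ↦ CA
    C ↦ B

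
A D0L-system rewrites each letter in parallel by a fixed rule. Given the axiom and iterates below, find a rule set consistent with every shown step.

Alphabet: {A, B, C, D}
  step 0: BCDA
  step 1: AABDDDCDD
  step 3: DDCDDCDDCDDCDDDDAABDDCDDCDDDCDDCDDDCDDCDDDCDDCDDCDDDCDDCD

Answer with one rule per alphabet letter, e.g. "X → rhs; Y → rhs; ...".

  step 0 ⇒ step 1: BCDA ⇒ AAB·D·DDC·DD
    A ↦ DD
    B ↦ AAB
    C ↦ D
    D ↦ DDC

A->DD, B->AAB, C->D, D->DDC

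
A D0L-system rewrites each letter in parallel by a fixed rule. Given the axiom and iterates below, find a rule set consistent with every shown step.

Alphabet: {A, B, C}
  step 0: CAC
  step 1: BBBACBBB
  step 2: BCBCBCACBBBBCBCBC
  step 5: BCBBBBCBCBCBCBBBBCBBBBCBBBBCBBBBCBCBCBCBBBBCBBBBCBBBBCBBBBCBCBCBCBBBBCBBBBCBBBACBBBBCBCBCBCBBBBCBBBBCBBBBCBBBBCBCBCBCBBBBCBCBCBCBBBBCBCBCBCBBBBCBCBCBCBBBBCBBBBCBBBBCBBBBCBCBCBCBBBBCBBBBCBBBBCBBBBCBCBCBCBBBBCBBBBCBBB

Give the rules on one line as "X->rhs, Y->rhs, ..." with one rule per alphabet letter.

A->AC, B->BC, C->BBB

  step 1 ⇒ step 2: BBBACBBB ⇒ BC·BC·BC·AC·BBB·BC·BC·BC
    A ↦ AC
    B ↦ BC
    C ↦ BBB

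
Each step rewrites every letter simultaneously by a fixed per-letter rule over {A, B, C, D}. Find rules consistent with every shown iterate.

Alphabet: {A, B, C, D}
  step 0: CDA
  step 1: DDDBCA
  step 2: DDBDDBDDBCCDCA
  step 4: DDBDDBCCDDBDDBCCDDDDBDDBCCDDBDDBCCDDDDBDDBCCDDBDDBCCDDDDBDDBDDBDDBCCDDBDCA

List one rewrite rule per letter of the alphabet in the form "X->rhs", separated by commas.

  step 1 ⇒ step 2: DDDBCA ⇒ DDB·DDB·DDB·CC·D·CA
    A ↦ CA
    B ↦ CC
    C ↦ D
    D ↦ DDB

A->CA, B->CC, C->D, D->DDB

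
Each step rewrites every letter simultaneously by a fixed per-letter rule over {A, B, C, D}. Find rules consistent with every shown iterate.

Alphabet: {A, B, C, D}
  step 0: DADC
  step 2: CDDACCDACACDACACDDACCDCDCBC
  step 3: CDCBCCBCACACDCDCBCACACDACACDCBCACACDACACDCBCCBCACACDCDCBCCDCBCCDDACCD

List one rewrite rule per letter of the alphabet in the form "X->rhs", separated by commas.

A->ACA, B->DAC, C->CD, D->CBC

  step 2 ⇒ step 3: CDDACCDACACDACACDDACCDCDCBC ⇒ CD·CBC·CBC·ACA·CD·CD·CBC·ACA·CD·ACA·CD·CBC·ACA·CD·ACA·CD·CBC·CBC·ACA·CD·CD·CBC·CD·CBC·CD·DAC·CD
    A ↦ ACA
    B ↦ DAC
    C ↦ CD
    D ↦ CBC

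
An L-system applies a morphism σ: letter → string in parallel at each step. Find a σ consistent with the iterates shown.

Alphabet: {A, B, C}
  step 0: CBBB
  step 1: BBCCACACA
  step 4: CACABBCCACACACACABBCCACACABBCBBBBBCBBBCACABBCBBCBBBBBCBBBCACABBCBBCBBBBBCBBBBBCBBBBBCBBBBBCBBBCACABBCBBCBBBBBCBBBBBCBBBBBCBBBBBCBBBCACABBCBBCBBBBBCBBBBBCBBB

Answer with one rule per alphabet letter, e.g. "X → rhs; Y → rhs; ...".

A->BBB, B->CA, C->BBC

  step 0 ⇒ step 1: CBBB ⇒ BBC·CA·CA·CA
    B ↦ CA
    C ↦ BBC
    A ↦ BBB  (constrained at step 1)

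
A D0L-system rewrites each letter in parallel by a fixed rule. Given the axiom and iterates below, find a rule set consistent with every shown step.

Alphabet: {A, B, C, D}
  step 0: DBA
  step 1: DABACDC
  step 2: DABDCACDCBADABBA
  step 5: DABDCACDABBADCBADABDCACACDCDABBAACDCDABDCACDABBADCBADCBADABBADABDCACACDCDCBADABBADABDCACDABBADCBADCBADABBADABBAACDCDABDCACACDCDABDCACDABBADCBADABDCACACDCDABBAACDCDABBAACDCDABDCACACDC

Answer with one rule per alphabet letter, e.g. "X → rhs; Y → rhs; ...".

A->DC, B->AC, C->BA, D->DAB

  step 1 ⇒ step 2: DABACDC ⇒ DAB·DC·AC·DC·BA·DAB·BA
    A ↦ DC
    B ↦ AC
    C ↦ BA
    D ↦ DAB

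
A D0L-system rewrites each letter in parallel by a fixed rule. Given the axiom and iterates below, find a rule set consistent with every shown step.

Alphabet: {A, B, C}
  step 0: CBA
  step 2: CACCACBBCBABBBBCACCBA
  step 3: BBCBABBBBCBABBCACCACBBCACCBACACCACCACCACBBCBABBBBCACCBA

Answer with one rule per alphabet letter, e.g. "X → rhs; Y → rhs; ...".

  step 2 ⇒ step 3: CACCACBBCBABBBBCACCBA ⇒ BB·CBA·BB·BB·CBA·BB·CAC·CAC·BB·CAC·CBA·CAC·CAC·CAC·CAC·BB·CBA·BB·BB·CAC·CBA
    A ↦ CBA
    B ↦ CAC
    C ↦ BB

A->CBA, B->CAC, C->BB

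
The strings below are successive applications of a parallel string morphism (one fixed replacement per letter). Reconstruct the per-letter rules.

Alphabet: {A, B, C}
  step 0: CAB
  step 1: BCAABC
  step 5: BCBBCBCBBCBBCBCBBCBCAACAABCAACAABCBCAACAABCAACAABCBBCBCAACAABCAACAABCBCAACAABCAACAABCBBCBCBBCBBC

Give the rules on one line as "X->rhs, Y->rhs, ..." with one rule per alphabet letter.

  step 0 ⇒ step 1: CAB ⇒ B·CAA·BC
    A ↦ CAA
    B ↦ BC
    C ↦ B

A->CAA, B->BC, C->B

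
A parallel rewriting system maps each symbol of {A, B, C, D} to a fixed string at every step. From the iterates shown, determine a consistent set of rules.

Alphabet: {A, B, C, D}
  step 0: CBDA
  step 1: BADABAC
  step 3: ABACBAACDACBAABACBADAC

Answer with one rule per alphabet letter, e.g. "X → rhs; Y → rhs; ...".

  step 0 ⇒ step 1: CBDA ⇒ BA·D·AB·AC
    A ↦ AC
    B ↦ D
    C ↦ BA
    D ↦ AB

A->AC, B->D, C->BA, D->AB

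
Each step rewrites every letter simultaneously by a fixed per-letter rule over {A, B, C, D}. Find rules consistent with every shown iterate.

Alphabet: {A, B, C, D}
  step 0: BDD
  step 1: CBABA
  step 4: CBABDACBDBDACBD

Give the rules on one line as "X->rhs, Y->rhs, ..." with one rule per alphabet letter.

  step 0 ⇒ step 1: BDD ⇒ C·BA·BA
    B ↦ C
    D ↦ BA
    A ↦ BD  (constrained at step 1)
    C ↦ A  (constrained at step 1)

A->BD, B->C, C->A, D->BA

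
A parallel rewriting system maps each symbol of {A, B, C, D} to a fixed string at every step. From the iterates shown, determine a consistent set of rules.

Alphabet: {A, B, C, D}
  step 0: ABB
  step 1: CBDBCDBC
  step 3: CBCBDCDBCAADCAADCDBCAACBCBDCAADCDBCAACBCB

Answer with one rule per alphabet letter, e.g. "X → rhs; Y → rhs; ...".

A->CB, B->DBC, C->AA, D->DC

  step 0 ⇒ step 1: ABB ⇒ CB·DBC·DBC
    A ↦ CB
    B ↦ DBC
    C ↦ AA  (constrained at step 1)
    D ↦ DC  (constrained at step 1)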